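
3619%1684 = 251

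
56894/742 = 28447/371  =  76.68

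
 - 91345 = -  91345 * 1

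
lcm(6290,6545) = 484330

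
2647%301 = 239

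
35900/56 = 641 + 1/14 = 641.07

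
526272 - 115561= 410711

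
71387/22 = 3244 + 19/22 = 3244.86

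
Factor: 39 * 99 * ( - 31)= -3^3 *11^1*13^1*31^1 = - 119691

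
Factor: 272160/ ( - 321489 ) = -2^5*3^(  -  3) * 5^1 * 7^ (  -  1 )  =  -160/189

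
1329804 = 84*15831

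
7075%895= 810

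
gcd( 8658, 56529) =9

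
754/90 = 377/45 = 8.38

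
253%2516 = 253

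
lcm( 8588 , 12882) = 25764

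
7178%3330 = 518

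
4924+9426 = 14350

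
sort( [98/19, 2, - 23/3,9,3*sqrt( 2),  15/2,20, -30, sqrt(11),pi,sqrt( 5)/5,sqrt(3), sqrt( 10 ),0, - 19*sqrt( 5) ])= [ - 19*sqrt( 5), - 30,-23/3,0,sqrt(5 ) /5,sqrt(3),2,pi, sqrt(10 ),  sqrt(11),  3*sqrt(2), 98/19,  15/2,9, 20]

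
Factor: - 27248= - 2^4*13^1 * 131^1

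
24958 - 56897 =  - 31939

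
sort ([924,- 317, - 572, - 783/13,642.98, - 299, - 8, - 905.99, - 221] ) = [-905.99, - 572, - 317,-299,  -  221, - 783/13, - 8, 642.98,924]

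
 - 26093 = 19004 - 45097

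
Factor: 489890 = 2^1*5^1 * 48989^1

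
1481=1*1481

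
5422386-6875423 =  - 1453037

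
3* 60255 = 180765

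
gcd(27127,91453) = 1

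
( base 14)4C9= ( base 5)12321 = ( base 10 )961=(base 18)2H7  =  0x3c1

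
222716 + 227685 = 450401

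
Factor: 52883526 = 2^1*3^1 * 8813921^1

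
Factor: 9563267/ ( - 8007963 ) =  - 3^(  -  1 )*7^1*53^1*149^1*173^1*2669321^( - 1 )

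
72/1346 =36/673 = 0.05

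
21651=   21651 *1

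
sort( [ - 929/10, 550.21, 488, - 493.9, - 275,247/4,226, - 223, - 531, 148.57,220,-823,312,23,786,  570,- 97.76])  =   [ - 823, - 531, - 493.9 , - 275, - 223, - 97.76, - 929/10,23, 247/4,148.57,  220,226 , 312,488,550.21,  570,786 ] 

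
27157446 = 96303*282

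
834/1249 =834/1249 = 0.67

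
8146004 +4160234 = 12306238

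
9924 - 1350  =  8574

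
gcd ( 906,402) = 6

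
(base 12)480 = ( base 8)1240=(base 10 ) 672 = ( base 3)220220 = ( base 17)259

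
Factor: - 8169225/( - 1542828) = 2723075/514276 =2^( - 2 )*5^2 *7^( - 1 ) *18367^( - 1 )*108923^1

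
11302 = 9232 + 2070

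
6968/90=3484/45 = 77.42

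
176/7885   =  176/7885 = 0.02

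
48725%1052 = 333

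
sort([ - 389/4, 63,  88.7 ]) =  [ - 389/4,63, 88.7]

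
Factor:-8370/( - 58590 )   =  1/7 = 7^( - 1 )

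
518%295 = 223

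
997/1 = 997 = 997.00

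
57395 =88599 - 31204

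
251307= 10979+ 240328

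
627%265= 97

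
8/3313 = 8/3313 = 0.00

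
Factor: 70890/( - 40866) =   -  85/49 = - 5^1*7^( - 2)* 17^1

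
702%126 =72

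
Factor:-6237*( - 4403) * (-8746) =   -  2^1*3^4*7^2 * 11^1 * 17^1*37^1*4373^1= - 240178375206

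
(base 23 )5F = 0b10000010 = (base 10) 130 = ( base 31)46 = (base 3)11211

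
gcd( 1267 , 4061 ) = 1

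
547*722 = 394934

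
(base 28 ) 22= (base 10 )58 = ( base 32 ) 1Q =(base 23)2C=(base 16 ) 3A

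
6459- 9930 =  - 3471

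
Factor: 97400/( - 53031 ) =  - 2^3*3^( -1)*5^2*11^( - 1)* 487^1 * 1607^ ( - 1)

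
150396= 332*453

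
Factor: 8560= 2^4*5^1  *107^1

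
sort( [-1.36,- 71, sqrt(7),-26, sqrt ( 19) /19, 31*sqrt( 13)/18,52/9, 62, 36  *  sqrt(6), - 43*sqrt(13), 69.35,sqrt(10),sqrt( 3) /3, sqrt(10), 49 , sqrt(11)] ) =[ - 43*sqrt(13), -71,-26,  -  1.36, sqrt( 19)/19, sqrt(3)/3 , sqrt ( 7), sqrt(10)  ,  sqrt( 10 ), sqrt ( 11),52/9,31 * sqrt(13) /18, 49,  62  ,  69.35, 36*sqrt(6 )]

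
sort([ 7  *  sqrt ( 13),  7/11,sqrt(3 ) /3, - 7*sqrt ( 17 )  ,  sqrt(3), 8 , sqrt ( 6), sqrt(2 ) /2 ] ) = [ - 7*sqrt ( 17 ),sqrt( 3 )/3, 7/11,sqrt ( 2 )/2, sqrt(3 ), sqrt ( 6 ),8, 7*sqrt( 13 )]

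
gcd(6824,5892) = 4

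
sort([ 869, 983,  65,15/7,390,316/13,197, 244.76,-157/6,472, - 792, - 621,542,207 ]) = [ - 792, - 621, - 157/6,  15/7,316/13,65,197, 207,244.76,390,  472, 542, 869,983 ] 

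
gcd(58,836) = 2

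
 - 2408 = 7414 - 9822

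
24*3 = 72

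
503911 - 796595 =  - 292684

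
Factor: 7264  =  2^5*227^1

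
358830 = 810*443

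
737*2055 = 1514535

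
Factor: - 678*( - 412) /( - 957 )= - 93112/319 = - 2^3*11^( - 1)*29^ (  -  1)*103^1*113^1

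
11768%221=55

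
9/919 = 9/919 = 0.01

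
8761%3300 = 2161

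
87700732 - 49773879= 37926853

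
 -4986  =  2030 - 7016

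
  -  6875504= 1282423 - 8157927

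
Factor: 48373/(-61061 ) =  - 7^(-1)*11^( - 1)*61^1 = - 61/77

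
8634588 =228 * 37871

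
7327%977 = 488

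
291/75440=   291/75440 = 0.00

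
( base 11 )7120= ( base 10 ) 9460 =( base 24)GA4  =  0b10010011110100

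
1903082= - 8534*(  -  223) 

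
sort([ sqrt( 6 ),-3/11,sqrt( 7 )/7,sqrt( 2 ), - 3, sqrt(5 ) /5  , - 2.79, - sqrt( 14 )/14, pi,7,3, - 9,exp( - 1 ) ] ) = [ - 9, - 3 , - 2.79,-3/11,  -  sqrt( 14) /14, exp( - 1 ), sqrt( 7 ) /7, sqrt(5 )/5,sqrt(2 ),sqrt(6 ), 3,pi , 7]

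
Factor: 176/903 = 2^4*3^( - 1 )*7^( - 1)*11^1*43^( - 1)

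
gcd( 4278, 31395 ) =69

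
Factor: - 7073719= -19^1*23^1 * 16187^1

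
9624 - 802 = 8822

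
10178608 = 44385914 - 34207306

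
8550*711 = 6079050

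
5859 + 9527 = 15386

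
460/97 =460/97  =  4.74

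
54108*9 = 486972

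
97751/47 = 97751/47 = 2079.81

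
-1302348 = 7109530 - 8411878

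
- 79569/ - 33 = 2411+ 2/11 = 2411.18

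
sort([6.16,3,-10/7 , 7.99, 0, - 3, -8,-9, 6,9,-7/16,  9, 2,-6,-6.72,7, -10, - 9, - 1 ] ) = [ - 10, - 9,-9, - 8,  -  6.72 ,-6,-3, - 10/7,-1,  -  7/16, 0, 2,3, 6,6.16, 7,  7.99,9,  9]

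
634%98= 46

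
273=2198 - 1925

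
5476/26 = 210 + 8/13=210.62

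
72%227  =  72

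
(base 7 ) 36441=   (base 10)9486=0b10010100001110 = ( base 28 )C2M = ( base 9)14010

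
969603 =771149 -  - 198454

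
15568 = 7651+7917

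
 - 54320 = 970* ( - 56)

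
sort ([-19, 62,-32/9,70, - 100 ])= [-100, - 19, - 32/9,62,70] 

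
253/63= 4 + 1/63 = 4.02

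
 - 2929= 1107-4036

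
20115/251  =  80 + 35/251 = 80.14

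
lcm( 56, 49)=392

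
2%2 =0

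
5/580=1/116=0.01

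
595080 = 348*1710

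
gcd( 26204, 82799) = 1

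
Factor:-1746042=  - 2^1*3^1*291007^1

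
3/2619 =1/873   =  0.00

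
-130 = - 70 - 60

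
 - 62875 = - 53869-9006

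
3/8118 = 1/2706 = 0.00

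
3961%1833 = 295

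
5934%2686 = 562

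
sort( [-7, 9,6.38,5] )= [- 7,5,6.38, 9 ]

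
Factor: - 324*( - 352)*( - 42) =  - 2^8 * 3^5*7^1 * 11^1 = -4790016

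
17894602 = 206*86867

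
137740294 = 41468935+96271359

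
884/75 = 884/75=11.79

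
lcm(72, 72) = 72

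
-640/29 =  - 23+27/29  =  -22.07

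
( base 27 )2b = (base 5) 230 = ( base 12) 55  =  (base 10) 65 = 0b1000001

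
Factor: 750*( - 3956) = -2967000 = -2^3*3^1*5^3*23^1 * 43^1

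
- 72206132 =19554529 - 91760661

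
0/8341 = 0=0.00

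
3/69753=1/23251 =0.00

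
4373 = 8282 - 3909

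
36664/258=18332/129 = 142.11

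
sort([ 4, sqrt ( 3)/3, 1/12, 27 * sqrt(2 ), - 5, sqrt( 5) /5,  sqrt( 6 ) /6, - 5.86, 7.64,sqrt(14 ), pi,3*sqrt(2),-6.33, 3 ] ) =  [-6.33, - 5.86,- 5, 1/12, sqrt( 6)/6,sqrt(5 ) /5,sqrt(3 )/3,3,pi,sqrt(14 ),4, 3*sqrt( 2),7.64, 27*sqrt(2)] 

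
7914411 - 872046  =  7042365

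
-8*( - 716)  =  5728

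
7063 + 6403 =13466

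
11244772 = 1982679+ 9262093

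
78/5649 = 26/1883 = 0.01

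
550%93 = 85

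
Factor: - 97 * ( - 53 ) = 5141 = 53^1*97^1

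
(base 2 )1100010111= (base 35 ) ml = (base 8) 1427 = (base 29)R8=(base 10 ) 791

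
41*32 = 1312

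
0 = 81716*0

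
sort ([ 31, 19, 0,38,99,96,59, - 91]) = [ - 91,0 , 19, 31,38, 59,96,99] 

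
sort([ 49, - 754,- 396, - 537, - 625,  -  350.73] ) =[ - 754  , - 625,- 537, - 396, - 350.73, 49 ] 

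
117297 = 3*39099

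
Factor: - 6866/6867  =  -2^1 *3^( - 2)*7^( - 1 )*109^(-1)*3433^1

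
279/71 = 279/71 = 3.93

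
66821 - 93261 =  - 26440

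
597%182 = 51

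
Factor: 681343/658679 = 7^(-1)*13^1*17^1 * 73^( - 1 )*1289^( - 1)*3083^1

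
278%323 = 278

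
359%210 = 149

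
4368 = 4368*1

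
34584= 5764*6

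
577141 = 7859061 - 7281920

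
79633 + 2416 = 82049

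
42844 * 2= 85688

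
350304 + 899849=1250153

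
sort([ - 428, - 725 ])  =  [  -  725, - 428 ]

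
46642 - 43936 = 2706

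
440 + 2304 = 2744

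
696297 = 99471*7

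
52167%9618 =4077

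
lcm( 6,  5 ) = 30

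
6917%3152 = 613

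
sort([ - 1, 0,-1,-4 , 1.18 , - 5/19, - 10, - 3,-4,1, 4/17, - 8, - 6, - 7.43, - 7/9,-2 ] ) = [-10,  -  8,-7.43, - 6,-4, - 4 , - 3,-2, - 1 , - 1, - 7/9 ,-5/19, 0, 4/17,  1 , 1.18 ]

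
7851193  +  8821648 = 16672841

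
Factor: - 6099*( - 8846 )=2^1*3^1* 19^1*107^1*4423^1= 53951754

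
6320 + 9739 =16059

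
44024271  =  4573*9627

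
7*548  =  3836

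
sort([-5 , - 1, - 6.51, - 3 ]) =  [- 6.51, - 5, - 3,-1]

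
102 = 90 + 12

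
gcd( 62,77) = 1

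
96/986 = 48/493 = 0.10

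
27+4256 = 4283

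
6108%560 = 508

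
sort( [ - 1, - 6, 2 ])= [ - 6,- 1  ,  2] 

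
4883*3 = 14649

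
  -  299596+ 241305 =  - 58291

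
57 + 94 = 151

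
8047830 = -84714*(-95)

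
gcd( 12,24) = 12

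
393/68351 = 393/68351 = 0.01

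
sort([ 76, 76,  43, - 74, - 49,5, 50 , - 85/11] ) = [ - 74, - 49, - 85/11,5, 43,50,76, 76] 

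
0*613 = 0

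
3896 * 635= 2473960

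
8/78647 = 8/78647 = 0.00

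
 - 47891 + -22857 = - 70748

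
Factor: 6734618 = 2^1*11^2*17^1*1637^1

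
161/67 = 2 + 27/67 = 2.40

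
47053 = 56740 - 9687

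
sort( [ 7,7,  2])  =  [ 2, 7, 7]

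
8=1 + 7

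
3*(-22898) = -68694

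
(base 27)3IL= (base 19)78F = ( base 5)41234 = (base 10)2694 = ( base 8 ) 5206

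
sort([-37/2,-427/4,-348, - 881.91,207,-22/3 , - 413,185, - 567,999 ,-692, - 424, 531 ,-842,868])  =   [ - 881.91,-842, - 692, - 567,-424, - 413,- 348, - 427/4 , - 37/2, - 22/3,185, 207,531,868,999]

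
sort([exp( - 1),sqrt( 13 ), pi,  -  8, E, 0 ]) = [ - 8, 0, exp(  -  1), E,pi,sqrt (13) ] 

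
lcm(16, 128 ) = 128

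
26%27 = 26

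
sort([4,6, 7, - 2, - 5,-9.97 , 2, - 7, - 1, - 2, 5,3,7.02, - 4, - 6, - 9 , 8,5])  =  [ - 9.97,-9, - 7, - 6, - 5, - 4, - 2, - 2, - 1,2, 3,4, 5,5,6,7,7.02,  8 ]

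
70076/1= 70076 = 70076.00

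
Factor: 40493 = 40493^1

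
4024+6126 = 10150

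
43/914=43/914=0.05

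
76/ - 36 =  -3+8/9 = -  2.11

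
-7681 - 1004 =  - 8685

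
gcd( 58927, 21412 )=1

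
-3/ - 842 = 3/842 = 0.00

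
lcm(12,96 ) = 96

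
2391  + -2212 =179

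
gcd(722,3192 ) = 38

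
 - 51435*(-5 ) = 257175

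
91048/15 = 91048/15 = 6069.87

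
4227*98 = 414246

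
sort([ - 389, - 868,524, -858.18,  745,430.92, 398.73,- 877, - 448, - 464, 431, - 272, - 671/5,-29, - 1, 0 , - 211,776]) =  [ - 877, -868, - 858.18, - 464, - 448,-389, - 272, - 211, - 671/5, - 29, - 1,0, 398.73, 430.92  ,  431 , 524, 745,  776] 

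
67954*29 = 1970666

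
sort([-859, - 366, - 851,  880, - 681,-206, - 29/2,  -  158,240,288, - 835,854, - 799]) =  [ - 859, - 851,-835,- 799, - 681, - 366, - 206,-158,-29/2 , 240, 288,854,880 ] 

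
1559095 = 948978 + 610117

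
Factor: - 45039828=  - 2^2*3^1 * 1231^1*3049^1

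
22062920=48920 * 451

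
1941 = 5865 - 3924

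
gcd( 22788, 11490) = 6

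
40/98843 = 40/98843 = 0.00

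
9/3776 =9/3776 = 0.00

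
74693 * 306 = 22856058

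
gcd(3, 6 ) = 3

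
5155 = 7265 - 2110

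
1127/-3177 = - 1+2050/3177 = - 0.35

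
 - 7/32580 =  - 7/32580 = - 0.00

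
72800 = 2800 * 26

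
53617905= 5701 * 9405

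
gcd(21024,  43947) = 9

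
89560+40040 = 129600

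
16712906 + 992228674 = 1008941580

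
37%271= 37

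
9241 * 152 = 1404632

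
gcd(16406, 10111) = 1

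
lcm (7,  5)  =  35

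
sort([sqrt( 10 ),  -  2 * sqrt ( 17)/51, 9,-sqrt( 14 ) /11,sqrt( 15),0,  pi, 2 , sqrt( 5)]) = [-sqrt(14)/11  ,-2 * sqrt( 17)/51,  0, 2,sqrt(  5) , pi,sqrt( 10), sqrt( 15),9]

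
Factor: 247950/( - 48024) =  -475/92 = - 2^( - 2 )*5^2*19^1*23^(-1)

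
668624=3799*176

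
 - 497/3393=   -  1 + 2896/3393 = -  0.15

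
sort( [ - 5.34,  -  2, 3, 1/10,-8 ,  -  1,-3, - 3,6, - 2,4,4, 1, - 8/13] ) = [-8, - 5.34, - 3,-3,  -  2,  -  2,  -  1,- 8/13, 1/10,1, 3,4, 4,6 ]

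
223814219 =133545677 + 90268542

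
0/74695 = 0 = 0.00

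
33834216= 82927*408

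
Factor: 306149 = 306149^1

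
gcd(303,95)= 1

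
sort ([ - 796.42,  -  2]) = [ - 796.42, - 2 ]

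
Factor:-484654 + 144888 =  - 339766 = - 2^1 * 7^2*3467^1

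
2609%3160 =2609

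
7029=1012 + 6017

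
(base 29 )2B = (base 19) 3C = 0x45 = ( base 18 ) 3F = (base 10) 69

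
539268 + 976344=1515612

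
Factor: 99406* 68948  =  6853844888  =  2^3*11^1*23^1 * 1567^1*2161^1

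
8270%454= 98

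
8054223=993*8111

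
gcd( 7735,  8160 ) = 85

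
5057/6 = 842 + 5/6= 842.83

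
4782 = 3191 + 1591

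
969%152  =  57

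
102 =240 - 138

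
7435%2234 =733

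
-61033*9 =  - 549297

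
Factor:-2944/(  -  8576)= 23/67 = 23^1 * 67^( - 1 ) 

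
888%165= 63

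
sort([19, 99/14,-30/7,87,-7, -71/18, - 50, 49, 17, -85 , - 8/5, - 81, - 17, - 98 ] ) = [ - 98, - 85 , - 81, - 50, - 17 , - 7, - 30/7 , - 71/18, -8/5, 99/14,17, 19,49,  87]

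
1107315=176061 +931254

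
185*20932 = 3872420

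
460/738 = 230/369= 0.62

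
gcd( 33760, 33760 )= 33760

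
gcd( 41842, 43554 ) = 2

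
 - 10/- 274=5/137 = 0.04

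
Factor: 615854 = 2^1*71^1*4337^1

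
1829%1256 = 573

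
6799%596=243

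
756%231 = 63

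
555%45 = 15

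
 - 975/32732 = - 975/32732 = - 0.03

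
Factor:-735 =-3^1*5^1*7^2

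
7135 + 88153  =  95288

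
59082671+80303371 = 139386042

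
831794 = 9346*89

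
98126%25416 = 21878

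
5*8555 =42775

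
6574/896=3287/448= 7.34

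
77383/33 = 2344  +  31/33 = 2344.94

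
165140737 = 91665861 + 73474876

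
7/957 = 7/957 = 0.01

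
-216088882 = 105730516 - 321819398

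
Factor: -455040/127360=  - 711/199 = -3^2*79^1 * 199^( - 1)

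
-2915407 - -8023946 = 5108539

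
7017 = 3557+3460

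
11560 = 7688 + 3872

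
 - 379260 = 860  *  ( - 441)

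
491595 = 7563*65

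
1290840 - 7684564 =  - 6393724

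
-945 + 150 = -795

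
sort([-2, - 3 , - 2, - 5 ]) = [ - 5, - 3,  -  2,- 2]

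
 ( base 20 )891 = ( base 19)96I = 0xD35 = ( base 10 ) 3381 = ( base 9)4566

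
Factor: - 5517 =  - 3^2*613^1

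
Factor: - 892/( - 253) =2^2*11^ ( - 1) * 23^( - 1)*223^1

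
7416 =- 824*(-9 )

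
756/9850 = 378/4925 = 0.08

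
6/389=6/389 =0.02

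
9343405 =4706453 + 4636952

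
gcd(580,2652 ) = 4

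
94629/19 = 94629/19 = 4980.47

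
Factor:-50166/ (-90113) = 2^1*3^3*97^( - 1 ) = 54/97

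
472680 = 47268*10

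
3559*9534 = 33931506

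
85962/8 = 10745 + 1/4 = 10745.25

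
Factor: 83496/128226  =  28/43= 2^2 * 7^1*43^( - 1)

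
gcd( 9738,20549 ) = 1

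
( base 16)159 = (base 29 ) bq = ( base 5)2340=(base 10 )345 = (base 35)9u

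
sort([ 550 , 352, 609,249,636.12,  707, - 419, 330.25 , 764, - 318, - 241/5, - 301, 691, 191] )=[-419, -318, - 301, - 241/5 , 191,249,  330.25,  352, 550, 609, 636.12,691,707, 764] 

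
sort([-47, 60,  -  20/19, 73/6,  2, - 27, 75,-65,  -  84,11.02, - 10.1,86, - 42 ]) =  [-84 , - 65,-47, - 42,  -  27, - 10.1,-20/19,  2, 11.02, 73/6 , 60, 75, 86]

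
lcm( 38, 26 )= 494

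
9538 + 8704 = 18242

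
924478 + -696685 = 227793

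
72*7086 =510192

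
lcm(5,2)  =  10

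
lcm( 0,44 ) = 0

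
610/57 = 10+40/57 =10.70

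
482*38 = 18316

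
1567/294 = 5  +  97/294 = 5.33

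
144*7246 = 1043424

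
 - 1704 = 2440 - 4144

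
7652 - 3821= 3831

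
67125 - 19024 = 48101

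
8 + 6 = 14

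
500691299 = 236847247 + 263844052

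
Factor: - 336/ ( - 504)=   2/3 = 2^1*3^( - 1)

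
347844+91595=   439439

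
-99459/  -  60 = 1657 + 13/20 = 1657.65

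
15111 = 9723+5388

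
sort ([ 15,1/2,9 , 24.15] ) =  [ 1/2, 9, 15, 24.15 ] 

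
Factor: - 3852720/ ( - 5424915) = 2^4*3^1*41^(-1)*5351^1* 8821^( - 1) = 256848/361661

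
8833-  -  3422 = 12255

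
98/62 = 1 + 18/31 = 1.58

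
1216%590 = 36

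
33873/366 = 92 + 67/122=92.55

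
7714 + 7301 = 15015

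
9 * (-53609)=-482481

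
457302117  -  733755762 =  - 276453645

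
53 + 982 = 1035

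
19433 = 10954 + 8479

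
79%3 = 1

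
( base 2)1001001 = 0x49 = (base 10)73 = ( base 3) 2201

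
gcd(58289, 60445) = 77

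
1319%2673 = 1319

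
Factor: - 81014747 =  - 11^1 * 7364977^1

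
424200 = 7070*60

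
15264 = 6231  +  9033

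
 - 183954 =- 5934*31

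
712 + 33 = 745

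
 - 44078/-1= 44078/1= 44078.00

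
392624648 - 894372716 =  - 501748068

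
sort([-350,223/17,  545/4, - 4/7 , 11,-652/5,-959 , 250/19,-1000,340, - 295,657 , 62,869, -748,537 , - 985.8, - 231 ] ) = [ - 1000 , - 985.8,-959, - 748, - 350, - 295, - 231, - 652/5, - 4/7,  11,223/17, 250/19, 62 , 545/4,340,537,  657 , 869]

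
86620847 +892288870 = 978909717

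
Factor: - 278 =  - 2^1 * 139^1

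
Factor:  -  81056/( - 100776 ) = 596/741 = 2^2 * 3^( - 1) *13^( - 1)*19^( - 1)*149^1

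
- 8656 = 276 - 8932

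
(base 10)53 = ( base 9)58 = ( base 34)1j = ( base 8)65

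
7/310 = 7/310 = 0.02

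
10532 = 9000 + 1532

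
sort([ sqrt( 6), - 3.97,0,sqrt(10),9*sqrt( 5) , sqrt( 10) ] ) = [ - 3.97, 0, sqrt(6),sqrt( 10 ), sqrt(10),9* sqrt(5 ) ]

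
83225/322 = 83225/322 = 258.46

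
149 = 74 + 75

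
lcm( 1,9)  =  9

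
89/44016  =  89/44016 = 0.00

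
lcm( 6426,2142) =6426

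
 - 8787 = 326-9113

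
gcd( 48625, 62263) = 1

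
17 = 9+8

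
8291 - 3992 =4299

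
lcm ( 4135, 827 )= 4135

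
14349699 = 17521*819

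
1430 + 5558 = 6988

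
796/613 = 796/613 =1.30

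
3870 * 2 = 7740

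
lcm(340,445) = 30260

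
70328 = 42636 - -27692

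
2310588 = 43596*53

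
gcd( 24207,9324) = 3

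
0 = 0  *8270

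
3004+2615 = 5619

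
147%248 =147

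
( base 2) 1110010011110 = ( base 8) 16236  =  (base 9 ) 11040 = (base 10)7326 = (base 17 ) 185g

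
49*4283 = 209867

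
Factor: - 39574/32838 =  - 47/39 = - 3^(-1 )*13^( - 1 )* 47^1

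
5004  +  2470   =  7474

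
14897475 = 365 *40815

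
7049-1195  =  5854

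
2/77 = 2/77  =  0.03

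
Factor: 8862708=2^2*3^1*509^1*1451^1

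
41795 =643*65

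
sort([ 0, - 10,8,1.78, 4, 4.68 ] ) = [ - 10, 0,1.78, 4,4.68,8] 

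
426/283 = 426/283 = 1.51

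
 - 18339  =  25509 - 43848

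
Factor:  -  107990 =  -  2^1*5^1 * 10799^1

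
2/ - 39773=  -  2/39773=- 0.00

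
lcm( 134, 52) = 3484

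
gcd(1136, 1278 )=142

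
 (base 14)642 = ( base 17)44a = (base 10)1234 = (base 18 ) 3EA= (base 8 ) 2322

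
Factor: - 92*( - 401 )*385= 2^2*5^1 * 7^1 * 11^1*23^1*401^1 = 14203420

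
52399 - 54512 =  - 2113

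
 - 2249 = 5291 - 7540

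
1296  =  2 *648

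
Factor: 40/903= 2^3*3^ (  -  1)*5^1 * 7^( - 1)*43^ (  -  1 )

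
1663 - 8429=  - 6766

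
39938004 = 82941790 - 43003786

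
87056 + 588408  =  675464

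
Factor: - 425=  - 5^2*17^1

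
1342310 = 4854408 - 3512098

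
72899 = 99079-26180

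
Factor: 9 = 3^2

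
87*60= 5220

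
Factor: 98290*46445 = 4565079050=2^1 * 5^2*7^1*1327^1*9829^1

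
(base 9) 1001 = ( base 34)LG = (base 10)730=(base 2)1011011010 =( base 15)33A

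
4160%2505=1655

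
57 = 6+51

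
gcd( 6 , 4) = 2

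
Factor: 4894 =2^1  *2447^1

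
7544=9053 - 1509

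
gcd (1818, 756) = 18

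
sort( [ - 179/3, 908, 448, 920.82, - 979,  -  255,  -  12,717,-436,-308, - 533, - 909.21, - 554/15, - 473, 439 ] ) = [ - 979, - 909.21, - 533,  -  473, - 436,- 308, - 255, - 179/3, - 554/15, - 12,439, 448, 717,908, 920.82 ] 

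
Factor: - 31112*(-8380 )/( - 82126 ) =-130359280/41063= - 2^4*5^1*11^( - 1)*419^1*3733^ ( -1)*3889^1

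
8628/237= 2876/79 = 36.41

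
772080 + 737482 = 1509562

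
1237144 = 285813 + 951331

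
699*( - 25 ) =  - 17475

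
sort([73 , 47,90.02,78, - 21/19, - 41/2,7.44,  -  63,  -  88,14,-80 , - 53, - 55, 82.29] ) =[ - 88 , - 80, - 63, - 55, - 53,-41/2, - 21/19, 7.44,  14,47,73 , 78, 82.29, 90.02]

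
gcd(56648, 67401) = 1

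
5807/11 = 527 + 10/11  =  527.91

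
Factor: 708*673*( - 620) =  - 2^4*3^1*5^1*31^1*59^1*673^1 = -  295420080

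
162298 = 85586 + 76712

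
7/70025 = 7/70025 = 0.00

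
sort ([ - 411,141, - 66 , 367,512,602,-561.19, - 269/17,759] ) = [  -  561.19, - 411, - 66, - 269/17,141,  367 , 512,602,759 ] 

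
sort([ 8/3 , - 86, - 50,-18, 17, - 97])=[ - 97, - 86, - 50, - 18, 8/3,17 ] 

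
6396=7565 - 1169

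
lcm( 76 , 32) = 608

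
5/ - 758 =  - 1 + 753/758 = - 0.01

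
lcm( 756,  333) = 27972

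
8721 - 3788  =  4933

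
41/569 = 41/569=0.07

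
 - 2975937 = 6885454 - 9861391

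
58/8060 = 29/4030 = 0.01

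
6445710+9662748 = 16108458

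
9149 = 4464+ 4685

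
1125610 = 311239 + 814371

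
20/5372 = 5/1343 = 0.00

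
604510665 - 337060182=267450483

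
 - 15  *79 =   -  1185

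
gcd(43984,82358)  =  2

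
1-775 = -774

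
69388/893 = 77  +  33/47 = 77.70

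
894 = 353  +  541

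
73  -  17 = 56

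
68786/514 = 133 + 212/257 = 133.82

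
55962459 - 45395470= 10566989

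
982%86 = 36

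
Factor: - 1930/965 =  - 2^1 = - 2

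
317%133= 51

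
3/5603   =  3/5603 = 0.00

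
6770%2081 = 527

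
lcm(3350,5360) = 26800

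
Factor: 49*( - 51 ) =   -  2499 = - 3^1*7^2 * 17^1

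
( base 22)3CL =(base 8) 3311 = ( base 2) 11011001001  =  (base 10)1737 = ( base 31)1P1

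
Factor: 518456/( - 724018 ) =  - 2^2*229^1*283^1*563^( - 1 )*643^(- 1 )  =  - 259228/362009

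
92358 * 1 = 92358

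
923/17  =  923/17 =54.29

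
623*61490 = 38308270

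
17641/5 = 3528 + 1/5 = 3528.20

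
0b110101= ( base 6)125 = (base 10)53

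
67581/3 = 22527  =  22527.00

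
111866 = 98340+13526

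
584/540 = 146/135 = 1.08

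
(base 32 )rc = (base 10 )876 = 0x36c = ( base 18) 2cc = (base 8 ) 1554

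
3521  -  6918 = - 3397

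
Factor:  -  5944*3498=-20792112=-2^4*3^1*11^1*53^1*743^1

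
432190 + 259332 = 691522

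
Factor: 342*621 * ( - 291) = -61803162 = - 2^1*3^6*19^1*23^1*97^1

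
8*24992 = 199936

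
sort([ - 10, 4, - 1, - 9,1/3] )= [ - 10,  -  9, - 1,1/3, 4]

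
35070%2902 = 246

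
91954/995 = 91954/995 = 92.42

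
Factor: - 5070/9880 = -2^( - 2)*3^1*13^1 * 19^( - 1 ) =- 39/76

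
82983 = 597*139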